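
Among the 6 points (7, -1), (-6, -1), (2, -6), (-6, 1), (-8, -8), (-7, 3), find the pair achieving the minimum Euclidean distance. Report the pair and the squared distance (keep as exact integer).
Pair = ((-6, -1), (-6, 1)); squared distance = 4

Compute all C(6, 2) = 15 pairwise squared distances (x_i − x_j)² + (y_i − y_j)². The minimum is 4, attained by the pair ((-6, -1), (-6, 1)).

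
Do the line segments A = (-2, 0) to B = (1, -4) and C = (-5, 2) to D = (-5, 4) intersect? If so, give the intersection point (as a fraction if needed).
No (intersection of containing lines falls outside at least one segment)

Parametrize and solve: t = -1, s = 1. At least one of these is outside [0, 1], so the segments do not intersect.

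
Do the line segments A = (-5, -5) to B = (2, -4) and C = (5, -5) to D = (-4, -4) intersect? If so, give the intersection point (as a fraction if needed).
Yes; intersection at (-5/8, -35/8) (t = 5/8 on AB, s = 5/8 on CD)

Parametrize AB as A + t(B − A) = (-5 + 7 t, -5 + 1 t) and CD as C + s(D − C) = (5 + -9 s, -5 + 1 s). Solve the linear system for (t, s). Determinant = -16 ≠ 0, so a unique intersection of the containing lines exists. Solution: t = 5/8, s = 5/8 — both in [0, 1], so the segments cross. Intersection point: (-5/8, -35/8).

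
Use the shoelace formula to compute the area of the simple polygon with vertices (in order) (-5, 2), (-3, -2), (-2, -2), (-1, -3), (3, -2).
Area = 29/2

Shoelace formula: Area = (1/2) |Σ_i (x_i · y_{i+1} − x_{i+1} · y_i)| (indices mod n). Compute each cross term:
  (-5)(-2) − (-3)(2) = 16
  (-3)(-2) − (-2)(-2) = 2
  (-2)(-3) − (-1)(-2) = 4
  (-1)(-2) − (3)(-3) = 11
  (3)(2) − (-5)(-2) = -4
Sum = 29, so (signed) Area = 29/2 = 29/2, |Area| = 29/2.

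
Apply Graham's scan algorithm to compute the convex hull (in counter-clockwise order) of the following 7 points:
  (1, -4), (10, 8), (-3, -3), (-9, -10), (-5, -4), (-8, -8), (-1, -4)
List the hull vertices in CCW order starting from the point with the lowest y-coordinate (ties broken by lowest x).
Hull (CCW) = [(-9, -10), (1, -4), (10, 8), (-5, -4), (-8, -8)]

Graham scan procedure:
  1. Find the pivot p₀ = point with lowest y (tie → lowest x): (-9, -10).
  2. Sort the remaining points by polar angle around p₀.
  3. Walk through sorted points, maintaining a stack; pop the top while the last three entries make a non-left turn (cross product ≤ 0).
  4. Final stack is the convex hull in CCW order: (-9, -10), (1, -4), (10, 8), (-5, -4), (-8, -8).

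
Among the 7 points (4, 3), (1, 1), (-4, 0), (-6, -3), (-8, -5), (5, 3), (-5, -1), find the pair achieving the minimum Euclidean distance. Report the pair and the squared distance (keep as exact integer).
Pair = ((4, 3), (5, 3)); squared distance = 1

Compute all C(7, 2) = 21 pairwise squared distances (x_i − x_j)² + (y_i − y_j)². The minimum is 1, attained by the pair ((4, 3), (5, 3)).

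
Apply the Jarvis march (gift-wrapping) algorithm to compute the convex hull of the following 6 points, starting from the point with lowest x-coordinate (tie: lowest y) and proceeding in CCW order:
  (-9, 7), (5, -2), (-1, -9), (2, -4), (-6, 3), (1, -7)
Hull (CCW) = [(-9, 7), (-1, -9), (1, -7), (5, -2)]

Jarvis march: at each step, from the current hull vertex p, select the next vertex q as the point such that every other point lies strictly to the left of (or on) the directed line p → q. (Equivalently: for every other point r, the cross product (q − p) × (r − p) ≥ 0.)
Starting point (lowest x, tie lowest y): (-9, 7). Wrap until returning to start. Resulting hull: (-9, 7), (-1, -9), (1, -7), (5, -2).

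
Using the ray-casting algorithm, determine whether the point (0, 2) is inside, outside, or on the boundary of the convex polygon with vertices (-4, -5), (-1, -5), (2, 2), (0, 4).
The point (0, 2) lies strictly inside the polygon

Cast a horizontal ray to the right from the query point and count how many polygon edges it crosses (each edge strictly once or zero times, handled with the usual half-open convention). 
Parity of crossings → odd ⇒ inside.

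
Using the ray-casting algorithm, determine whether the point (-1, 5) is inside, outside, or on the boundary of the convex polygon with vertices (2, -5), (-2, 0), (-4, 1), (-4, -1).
The point (-1, 5) lies strictly outside the polygon

Cast a horizontal ray to the right from the query point and count how many polygon edges it crosses (each edge strictly once or zero times, handled with the usual half-open convention). 
Parity of crossings → even ⇒ outside.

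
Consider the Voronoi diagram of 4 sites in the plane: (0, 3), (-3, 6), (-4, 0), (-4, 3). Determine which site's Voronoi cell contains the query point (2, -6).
Nearest site = (-4, 0)

The Voronoi cell of site s contains exactly those query points closer to s than to any other site. Compute squared distances from q = (2, -6) to each site:
  (-4 − 2)² + (0 − -6)² = 72
  (0 − 2)² + (3 − -6)² = 85
  (-4 − 2)² + (3 − -6)² = 117
  (-3 − 2)² + (6 − -6)² = 169
Minimum is attained by (-4, 0), so q lies in its Voronoi cell.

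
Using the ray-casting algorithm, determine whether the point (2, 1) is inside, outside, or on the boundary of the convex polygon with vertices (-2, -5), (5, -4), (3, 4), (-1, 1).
The point (2, 1) lies strictly inside the polygon

Cast a horizontal ray to the right from the query point and count how many polygon edges it crosses (each edge strictly once or zero times, handled with the usual half-open convention). 
Parity of crossings → odd ⇒ inside.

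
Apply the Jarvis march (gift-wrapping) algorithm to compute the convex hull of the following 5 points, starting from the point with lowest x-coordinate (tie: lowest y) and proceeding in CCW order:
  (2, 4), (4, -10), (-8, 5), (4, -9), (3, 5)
Hull (CCW) = [(-8, 5), (4, -10), (4, -9), (3, 5)]

Jarvis march: at each step, from the current hull vertex p, select the next vertex q as the point such that every other point lies strictly to the left of (or on) the directed line p → q. (Equivalently: for every other point r, the cross product (q − p) × (r − p) ≥ 0.)
Starting point (lowest x, tie lowest y): (-8, 5). Wrap until returning to start. Resulting hull: (-8, 5), (4, -10), (4, -9), (3, 5).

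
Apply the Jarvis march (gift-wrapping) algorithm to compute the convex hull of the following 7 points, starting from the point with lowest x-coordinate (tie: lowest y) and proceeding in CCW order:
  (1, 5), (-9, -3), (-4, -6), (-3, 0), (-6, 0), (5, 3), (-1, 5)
Hull (CCW) = [(-9, -3), (-4, -6), (5, 3), (1, 5), (-1, 5)]

Jarvis march: at each step, from the current hull vertex p, select the next vertex q as the point such that every other point lies strictly to the left of (or on) the directed line p → q. (Equivalently: for every other point r, the cross product (q − p) × (r − p) ≥ 0.)
Starting point (lowest x, tie lowest y): (-9, -3). Wrap until returning to start. Resulting hull: (-9, -3), (-4, -6), (5, 3), (1, 5), (-1, 5).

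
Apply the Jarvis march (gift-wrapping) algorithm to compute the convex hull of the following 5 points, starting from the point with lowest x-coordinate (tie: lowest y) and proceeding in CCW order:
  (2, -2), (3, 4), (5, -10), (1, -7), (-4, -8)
Hull (CCW) = [(-4, -8), (5, -10), (3, 4)]

Jarvis march: at each step, from the current hull vertex p, select the next vertex q as the point such that every other point lies strictly to the left of (or on) the directed line p → q. (Equivalently: for every other point r, the cross product (q − p) × (r − p) ≥ 0.)
Starting point (lowest x, tie lowest y): (-4, -8). Wrap until returning to start. Resulting hull: (-4, -8), (5, -10), (3, 4).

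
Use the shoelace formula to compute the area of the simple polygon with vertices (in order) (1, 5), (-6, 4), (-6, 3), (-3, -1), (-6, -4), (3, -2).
Area = 51

Shoelace formula: Area = (1/2) |Σ_i (x_i · y_{i+1} − x_{i+1} · y_i)| (indices mod n). Compute each cross term:
  (1)(4) − (-6)(5) = 34
  (-6)(3) − (-6)(4) = 6
  (-6)(-1) − (-3)(3) = 15
  (-3)(-4) − (-6)(-1) = 6
  (-6)(-2) − (3)(-4) = 24
  (3)(5) − (1)(-2) = 17
Sum = 102, so (signed) Area = 102/2 = 51, |Area| = 51.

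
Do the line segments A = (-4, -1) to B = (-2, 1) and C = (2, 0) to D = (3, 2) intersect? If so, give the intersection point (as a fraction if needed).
No (intersection of containing lines falls outside at least one segment)

Parametrize and solve: t = 11/2, s = 5. At least one of these is outside [0, 1], so the segments do not intersect.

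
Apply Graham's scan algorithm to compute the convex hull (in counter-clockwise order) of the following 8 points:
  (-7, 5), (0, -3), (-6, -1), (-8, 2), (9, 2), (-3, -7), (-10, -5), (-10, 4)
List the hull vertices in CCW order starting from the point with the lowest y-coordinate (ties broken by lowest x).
Hull (CCW) = [(-3, -7), (9, 2), (-7, 5), (-10, 4), (-10, -5)]

Graham scan procedure:
  1. Find the pivot p₀ = point with lowest y (tie → lowest x): (-3, -7).
  2. Sort the remaining points by polar angle around p₀.
  3. Walk through sorted points, maintaining a stack; pop the top while the last three entries make a non-left turn (cross product ≤ 0).
  4. Final stack is the convex hull in CCW order: (-3, -7), (9, 2), (-7, 5), (-10, 4), (-10, -5).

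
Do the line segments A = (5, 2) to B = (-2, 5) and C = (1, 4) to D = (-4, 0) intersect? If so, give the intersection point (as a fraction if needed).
Yes; intersection at (33/43, 164/43) (t = 26/43 on AB, s = 2/43 on CD)

Parametrize AB as A + t(B − A) = (5 + -7 t, 2 + 3 t) and CD as C + s(D − C) = (1 + -5 s, 4 + -4 s). Solve the linear system for (t, s). Determinant = -43 ≠ 0, so a unique intersection of the containing lines exists. Solution: t = 26/43, s = 2/43 — both in [0, 1], so the segments cross. Intersection point: (33/43, 164/43).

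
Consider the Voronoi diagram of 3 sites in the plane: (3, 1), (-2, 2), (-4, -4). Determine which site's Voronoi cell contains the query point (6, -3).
Nearest site = (3, 1)

The Voronoi cell of site s contains exactly those query points closer to s than to any other site. Compute squared distances from q = (6, -3) to each site:
  (3 − 6)² + (1 − -3)² = 25
  (-2 − 6)² + (2 − -3)² = 89
  (-4 − 6)² + (-4 − -3)² = 101
Minimum is attained by (3, 1), so q lies in its Voronoi cell.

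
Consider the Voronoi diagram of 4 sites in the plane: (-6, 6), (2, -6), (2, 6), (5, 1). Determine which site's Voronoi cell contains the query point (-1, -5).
Nearest site = (2, -6)

The Voronoi cell of site s contains exactly those query points closer to s than to any other site. Compute squared distances from q = (-1, -5) to each site:
  (2 − -1)² + (-6 − -5)² = 10
  (5 − -1)² + (1 − -5)² = 72
  (2 − -1)² + (6 − -5)² = 130
  (-6 − -1)² + (6 − -5)² = 146
Minimum is attained by (2, -6), so q lies in its Voronoi cell.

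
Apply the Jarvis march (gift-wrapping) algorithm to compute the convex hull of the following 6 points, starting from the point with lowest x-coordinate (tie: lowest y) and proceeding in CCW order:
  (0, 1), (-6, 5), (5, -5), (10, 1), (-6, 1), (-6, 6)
Hull (CCW) = [(-6, 1), (5, -5), (10, 1), (-6, 6)]

Jarvis march: at each step, from the current hull vertex p, select the next vertex q as the point such that every other point lies strictly to the left of (or on) the directed line p → q. (Equivalently: for every other point r, the cross product (q − p) × (r − p) ≥ 0.)
Starting point (lowest x, tie lowest y): (-6, 1). Wrap until returning to start. Resulting hull: (-6, 1), (5, -5), (10, 1), (-6, 6).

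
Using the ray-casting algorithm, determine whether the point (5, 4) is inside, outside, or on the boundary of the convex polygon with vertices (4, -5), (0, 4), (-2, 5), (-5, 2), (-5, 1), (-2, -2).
The point (5, 4) lies strictly outside the polygon

Cast a horizontal ray to the right from the query point and count how many polygon edges it crosses (each edge strictly once or zero times, handled with the usual half-open convention). 
Parity of crossings → even ⇒ outside.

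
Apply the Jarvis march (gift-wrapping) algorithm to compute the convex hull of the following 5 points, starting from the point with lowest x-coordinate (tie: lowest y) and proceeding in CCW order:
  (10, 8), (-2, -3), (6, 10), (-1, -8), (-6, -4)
Hull (CCW) = [(-6, -4), (-1, -8), (10, 8), (6, 10)]

Jarvis march: at each step, from the current hull vertex p, select the next vertex q as the point such that every other point lies strictly to the left of (or on) the directed line p → q. (Equivalently: for every other point r, the cross product (q − p) × (r − p) ≥ 0.)
Starting point (lowest x, tie lowest y): (-6, -4). Wrap until returning to start. Resulting hull: (-6, -4), (-1, -8), (10, 8), (6, 10).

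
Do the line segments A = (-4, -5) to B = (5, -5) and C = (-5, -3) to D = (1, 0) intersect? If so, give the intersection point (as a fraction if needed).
No (intersection of containing lines falls outside at least one segment)

Parametrize and solve: t = -5/9, s = -2/3. At least one of these is outside [0, 1], so the segments do not intersect.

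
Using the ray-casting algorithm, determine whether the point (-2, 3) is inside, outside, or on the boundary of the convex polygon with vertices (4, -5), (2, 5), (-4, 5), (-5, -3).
The point (-2, 3) lies strictly inside the polygon

Cast a horizontal ray to the right from the query point and count how many polygon edges it crosses (each edge strictly once or zero times, handled with the usual half-open convention). 
Parity of crossings → odd ⇒ inside.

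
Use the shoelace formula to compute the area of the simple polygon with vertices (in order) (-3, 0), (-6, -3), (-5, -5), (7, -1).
Area = 61/2

Shoelace formula: Area = (1/2) |Σ_i (x_i · y_{i+1} − x_{i+1} · y_i)| (indices mod n). Compute each cross term:
  (-3)(-3) − (-6)(0) = 9
  (-6)(-5) − (-5)(-3) = 15
  (-5)(-1) − (7)(-5) = 40
  (7)(0) − (-3)(-1) = -3
Sum = 61, so (signed) Area = 61/2 = 61/2, |Area| = 61/2.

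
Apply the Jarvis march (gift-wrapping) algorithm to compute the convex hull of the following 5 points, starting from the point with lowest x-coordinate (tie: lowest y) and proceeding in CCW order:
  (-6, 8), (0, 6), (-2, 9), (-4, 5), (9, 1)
Hull (CCW) = [(-6, 8), (-4, 5), (9, 1), (-2, 9)]

Jarvis march: at each step, from the current hull vertex p, select the next vertex q as the point such that every other point lies strictly to the left of (or on) the directed line p → q. (Equivalently: for every other point r, the cross product (q − p) × (r − p) ≥ 0.)
Starting point (lowest x, tie lowest y): (-6, 8). Wrap until returning to start. Resulting hull: (-6, 8), (-4, 5), (9, 1), (-2, 9).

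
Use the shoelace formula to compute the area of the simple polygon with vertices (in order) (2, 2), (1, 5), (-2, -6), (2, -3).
Area = 20

Shoelace formula: Area = (1/2) |Σ_i (x_i · y_{i+1} − x_{i+1} · y_i)| (indices mod n). Compute each cross term:
  (2)(5) − (1)(2) = 8
  (1)(-6) − (-2)(5) = 4
  (-2)(-3) − (2)(-6) = 18
  (2)(2) − (2)(-3) = 10
Sum = 40, so (signed) Area = 40/2 = 20, |Area| = 20.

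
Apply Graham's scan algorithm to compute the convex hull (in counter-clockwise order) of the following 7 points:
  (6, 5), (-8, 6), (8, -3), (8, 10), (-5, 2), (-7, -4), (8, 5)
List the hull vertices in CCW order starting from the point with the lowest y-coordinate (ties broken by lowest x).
Hull (CCW) = [(-7, -4), (8, -3), (8, 10), (-8, 6)]

Graham scan procedure:
  1. Find the pivot p₀ = point with lowest y (tie → lowest x): (-7, -4).
  2. Sort the remaining points by polar angle around p₀.
  3. Walk through sorted points, maintaining a stack; pop the top while the last three entries make a non-left turn (cross product ≤ 0).
  4. Final stack is the convex hull in CCW order: (-7, -4), (8, -3), (8, 10), (-8, 6).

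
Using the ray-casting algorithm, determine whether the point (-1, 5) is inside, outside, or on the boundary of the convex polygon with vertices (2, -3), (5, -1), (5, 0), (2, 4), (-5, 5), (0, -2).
The point (-1, 5) lies strictly outside the polygon

Cast a horizontal ray to the right from the query point and count how many polygon edges it crosses (each edge strictly once or zero times, handled with the usual half-open convention). 
Parity of crossings → even ⇒ outside.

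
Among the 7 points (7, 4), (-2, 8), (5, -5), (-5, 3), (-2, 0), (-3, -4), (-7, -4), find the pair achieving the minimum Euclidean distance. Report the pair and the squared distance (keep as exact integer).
Pair = ((-3, -4), (-7, -4)); squared distance = 16

Compute all C(7, 2) = 21 pairwise squared distances (x_i − x_j)² + (y_i − y_j)². The minimum is 16, attained by the pair ((-3, -4), (-7, -4)).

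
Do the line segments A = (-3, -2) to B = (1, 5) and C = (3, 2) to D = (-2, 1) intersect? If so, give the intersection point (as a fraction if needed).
Yes; intersection at (-37/31, 36/31) (t = 14/31 on AB, s = 26/31 on CD)

Parametrize AB as A + t(B − A) = (-3 + 4 t, -2 + 7 t) and CD as C + s(D − C) = (3 + -5 s, 2 + -1 s). Solve the linear system for (t, s). Determinant = -31 ≠ 0, so a unique intersection of the containing lines exists. Solution: t = 14/31, s = 26/31 — both in [0, 1], so the segments cross. Intersection point: (-37/31, 36/31).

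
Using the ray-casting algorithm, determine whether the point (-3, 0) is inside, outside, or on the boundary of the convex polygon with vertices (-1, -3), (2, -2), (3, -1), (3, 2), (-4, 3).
The point (-3, 0) lies strictly outside the polygon

Cast a horizontal ray to the right from the query point and count how many polygon edges it crosses (each edge strictly once or zero times, handled with the usual half-open convention). 
Parity of crossings → even ⇒ outside.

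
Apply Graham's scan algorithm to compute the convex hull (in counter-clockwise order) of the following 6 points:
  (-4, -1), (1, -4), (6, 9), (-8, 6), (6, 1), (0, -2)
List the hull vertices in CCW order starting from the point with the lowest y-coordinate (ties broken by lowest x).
Hull (CCW) = [(1, -4), (6, 1), (6, 9), (-8, 6), (-4, -1)]

Graham scan procedure:
  1. Find the pivot p₀ = point with lowest y (tie → lowest x): (1, -4).
  2. Sort the remaining points by polar angle around p₀.
  3. Walk through sorted points, maintaining a stack; pop the top while the last three entries make a non-left turn (cross product ≤ 0).
  4. Final stack is the convex hull in CCW order: (1, -4), (6, 1), (6, 9), (-8, 6), (-4, -1).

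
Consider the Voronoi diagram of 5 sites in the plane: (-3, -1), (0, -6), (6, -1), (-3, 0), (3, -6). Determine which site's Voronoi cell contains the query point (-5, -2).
Nearest site = (-3, -1)

The Voronoi cell of site s contains exactly those query points closer to s than to any other site. Compute squared distances from q = (-5, -2) to each site:
  (-3 − -5)² + (-1 − -2)² = 5
  (-3 − -5)² + (0 − -2)² = 8
  (0 − -5)² + (-6 − -2)² = 41
  (3 − -5)² + (-6 − -2)² = 80
  (6 − -5)² + (-1 − -2)² = 122
Minimum is attained by (-3, -1), so q lies in its Voronoi cell.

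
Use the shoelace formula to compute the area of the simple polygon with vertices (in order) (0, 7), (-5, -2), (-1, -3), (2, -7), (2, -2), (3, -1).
Area = 48

Shoelace formula: Area = (1/2) |Σ_i (x_i · y_{i+1} − x_{i+1} · y_i)| (indices mod n). Compute each cross term:
  (0)(-2) − (-5)(7) = 35
  (-5)(-3) − (-1)(-2) = 13
  (-1)(-7) − (2)(-3) = 13
  (2)(-2) − (2)(-7) = 10
  (2)(-1) − (3)(-2) = 4
  (3)(7) − (0)(-1) = 21
Sum = 96, so (signed) Area = 96/2 = 48, |Area| = 48.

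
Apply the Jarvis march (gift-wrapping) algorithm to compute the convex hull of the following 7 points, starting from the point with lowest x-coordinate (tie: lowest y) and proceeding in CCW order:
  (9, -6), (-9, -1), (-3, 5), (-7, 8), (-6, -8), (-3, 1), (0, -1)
Hull (CCW) = [(-9, -1), (-6, -8), (9, -6), (-3, 5), (-7, 8)]

Jarvis march: at each step, from the current hull vertex p, select the next vertex q as the point such that every other point lies strictly to the left of (or on) the directed line p → q. (Equivalently: for every other point r, the cross product (q − p) × (r − p) ≥ 0.)
Starting point (lowest x, tie lowest y): (-9, -1). Wrap until returning to start. Resulting hull: (-9, -1), (-6, -8), (9, -6), (-3, 5), (-7, 8).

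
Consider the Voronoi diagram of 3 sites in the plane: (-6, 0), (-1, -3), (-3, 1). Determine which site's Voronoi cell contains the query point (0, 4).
Nearest site = (-3, 1)

The Voronoi cell of site s contains exactly those query points closer to s than to any other site. Compute squared distances from q = (0, 4) to each site:
  (-3 − 0)² + (1 − 4)² = 18
  (-1 − 0)² + (-3 − 4)² = 50
  (-6 − 0)² + (0 − 4)² = 52
Minimum is attained by (-3, 1), so q lies in its Voronoi cell.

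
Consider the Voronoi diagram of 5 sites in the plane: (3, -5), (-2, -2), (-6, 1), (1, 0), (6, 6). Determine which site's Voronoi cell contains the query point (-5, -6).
Nearest site = (-2, -2)

The Voronoi cell of site s contains exactly those query points closer to s than to any other site. Compute squared distances from q = (-5, -6) to each site:
  (-2 − -5)² + (-2 − -6)² = 25
  (-6 − -5)² + (1 − -6)² = 50
  (3 − -5)² + (-5 − -6)² = 65
  (1 − -5)² + (0 − -6)² = 72
  (6 − -5)² + (6 − -6)² = 265
Minimum is attained by (-2, -2), so q lies in its Voronoi cell.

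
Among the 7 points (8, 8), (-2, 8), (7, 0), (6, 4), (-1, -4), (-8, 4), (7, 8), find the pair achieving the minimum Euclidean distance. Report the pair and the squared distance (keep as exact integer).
Pair = ((8, 8), (7, 8)); squared distance = 1

Compute all C(7, 2) = 21 pairwise squared distances (x_i − x_j)² + (y_i − y_j)². The minimum is 1, attained by the pair ((8, 8), (7, 8)).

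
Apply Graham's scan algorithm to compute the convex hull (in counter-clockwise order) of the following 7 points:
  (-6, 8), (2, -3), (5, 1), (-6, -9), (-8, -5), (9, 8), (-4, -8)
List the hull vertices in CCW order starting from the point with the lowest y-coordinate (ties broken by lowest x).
Hull (CCW) = [(-6, -9), (-4, -8), (2, -3), (5, 1), (9, 8), (-6, 8), (-8, -5)]

Graham scan procedure:
  1. Find the pivot p₀ = point with lowest y (tie → lowest x): (-6, -9).
  2. Sort the remaining points by polar angle around p₀.
  3. Walk through sorted points, maintaining a stack; pop the top while the last three entries make a non-left turn (cross product ≤ 0).
  4. Final stack is the convex hull in CCW order: (-6, -9), (-4, -8), (2, -3), (5, 1), (9, 8), (-6, 8), (-8, -5).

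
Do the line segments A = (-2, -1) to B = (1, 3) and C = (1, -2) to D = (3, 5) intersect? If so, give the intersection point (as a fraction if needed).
No (intersection of containing lines falls outside at least one segment)

Parametrize and solve: t = 23/13, s = 15/13. At least one of these is outside [0, 1], so the segments do not intersect.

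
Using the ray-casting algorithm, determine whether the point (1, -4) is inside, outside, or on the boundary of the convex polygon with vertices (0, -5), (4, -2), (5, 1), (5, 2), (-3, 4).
The point (1, -4) lies strictly inside the polygon

Cast a horizontal ray to the right from the query point and count how many polygon edges it crosses (each edge strictly once or zero times, handled with the usual half-open convention). 
Parity of crossings → odd ⇒ inside.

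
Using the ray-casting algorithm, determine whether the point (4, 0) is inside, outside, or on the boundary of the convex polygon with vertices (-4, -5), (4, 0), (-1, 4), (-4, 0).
The point (4, 0) lies on the polygon boundary

Boundary check: the query satisfies the collinearity and bounding-box conditions for some polygon edge, so it lies exactly on the boundary.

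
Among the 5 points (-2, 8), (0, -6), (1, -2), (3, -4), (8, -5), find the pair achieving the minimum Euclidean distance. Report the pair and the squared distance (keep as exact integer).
Pair = ((1, -2), (3, -4)); squared distance = 8

Compute all C(5, 2) = 10 pairwise squared distances (x_i − x_j)² + (y_i − y_j)². The minimum is 8, attained by the pair ((1, -2), (3, -4)).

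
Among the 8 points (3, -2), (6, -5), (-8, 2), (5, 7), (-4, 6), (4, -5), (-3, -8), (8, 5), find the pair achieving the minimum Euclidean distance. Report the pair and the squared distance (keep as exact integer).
Pair = ((6, -5), (4, -5)); squared distance = 4

Compute all C(8, 2) = 28 pairwise squared distances (x_i − x_j)² + (y_i − y_j)². The minimum is 4, attained by the pair ((6, -5), (4, -5)).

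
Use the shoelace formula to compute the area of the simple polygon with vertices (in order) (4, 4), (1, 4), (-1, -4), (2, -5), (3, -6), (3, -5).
Area = 63/2

Shoelace formula: Area = (1/2) |Σ_i (x_i · y_{i+1} − x_{i+1} · y_i)| (indices mod n). Compute each cross term:
  (4)(4) − (1)(4) = 12
  (1)(-4) − (-1)(4) = 0
  (-1)(-5) − (2)(-4) = 13
  (2)(-6) − (3)(-5) = 3
  (3)(-5) − (3)(-6) = 3
  (3)(4) − (4)(-5) = 32
Sum = 63, so (signed) Area = 63/2 = 63/2, |Area| = 63/2.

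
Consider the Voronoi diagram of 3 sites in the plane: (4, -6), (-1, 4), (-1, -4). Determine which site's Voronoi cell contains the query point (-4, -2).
Nearest site = (-1, -4)

The Voronoi cell of site s contains exactly those query points closer to s than to any other site. Compute squared distances from q = (-4, -2) to each site:
  (-1 − -4)² + (-4 − -2)² = 13
  (-1 − -4)² + (4 − -2)² = 45
  (4 − -4)² + (-6 − -2)² = 80
Minimum is attained by (-1, -4), so q lies in its Voronoi cell.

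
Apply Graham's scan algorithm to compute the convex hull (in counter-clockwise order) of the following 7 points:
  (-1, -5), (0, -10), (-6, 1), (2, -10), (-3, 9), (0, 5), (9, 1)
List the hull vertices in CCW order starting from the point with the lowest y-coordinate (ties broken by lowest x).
Hull (CCW) = [(0, -10), (2, -10), (9, 1), (-3, 9), (-6, 1)]

Graham scan procedure:
  1. Find the pivot p₀ = point with lowest y (tie → lowest x): (0, -10).
  2. Sort the remaining points by polar angle around p₀.
  3. Walk through sorted points, maintaining a stack; pop the top while the last three entries make a non-left turn (cross product ≤ 0).
  4. Final stack is the convex hull in CCW order: (0, -10), (2, -10), (9, 1), (-3, 9), (-6, 1).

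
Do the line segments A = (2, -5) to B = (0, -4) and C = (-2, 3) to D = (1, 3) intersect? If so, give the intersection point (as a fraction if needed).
No (intersection of containing lines falls outside at least one segment)

Parametrize and solve: t = 8, s = -4. At least one of these is outside [0, 1], so the segments do not intersect.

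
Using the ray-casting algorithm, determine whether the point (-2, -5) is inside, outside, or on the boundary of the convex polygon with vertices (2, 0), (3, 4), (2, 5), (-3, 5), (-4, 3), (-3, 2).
The point (-2, -5) lies strictly outside the polygon

Cast a horizontal ray to the right from the query point and count how many polygon edges it crosses (each edge strictly once or zero times, handled with the usual half-open convention). 
Parity of crossings → even ⇒ outside.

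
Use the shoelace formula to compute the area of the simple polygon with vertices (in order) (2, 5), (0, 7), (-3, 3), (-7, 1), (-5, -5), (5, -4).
Area = 171/2

Shoelace formula: Area = (1/2) |Σ_i (x_i · y_{i+1} − x_{i+1} · y_i)| (indices mod n). Compute each cross term:
  (2)(7) − (0)(5) = 14
  (0)(3) − (-3)(7) = 21
  (-3)(1) − (-7)(3) = 18
  (-7)(-5) − (-5)(1) = 40
  (-5)(-4) − (5)(-5) = 45
  (5)(5) − (2)(-4) = 33
Sum = 171, so (signed) Area = 171/2 = 171/2, |Area| = 171/2.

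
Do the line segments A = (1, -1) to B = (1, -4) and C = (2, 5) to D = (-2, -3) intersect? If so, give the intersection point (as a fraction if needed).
No (intersection of containing lines falls outside at least one segment)

Parametrize and solve: t = -4/3, s = 1/4. At least one of these is outside [0, 1], so the segments do not intersect.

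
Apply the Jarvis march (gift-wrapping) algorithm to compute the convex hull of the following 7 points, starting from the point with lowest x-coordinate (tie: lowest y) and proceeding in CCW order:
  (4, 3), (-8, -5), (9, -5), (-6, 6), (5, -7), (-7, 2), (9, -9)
Hull (CCW) = [(-8, -5), (9, -9), (9, -5), (4, 3), (-6, 6), (-7, 2)]

Jarvis march: at each step, from the current hull vertex p, select the next vertex q as the point such that every other point lies strictly to the left of (or on) the directed line p → q. (Equivalently: for every other point r, the cross product (q − p) × (r − p) ≥ 0.)
Starting point (lowest x, tie lowest y): (-8, -5). Wrap until returning to start. Resulting hull: (-8, -5), (9, -9), (9, -5), (4, 3), (-6, 6), (-7, 2).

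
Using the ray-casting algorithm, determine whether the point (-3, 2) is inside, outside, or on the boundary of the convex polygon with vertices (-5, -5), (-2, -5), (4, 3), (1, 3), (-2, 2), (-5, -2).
The point (-3, 2) lies strictly outside the polygon

Cast a horizontal ray to the right from the query point and count how many polygon edges it crosses (each edge strictly once or zero times, handled with the usual half-open convention). 
Parity of crossings → even ⇒ outside.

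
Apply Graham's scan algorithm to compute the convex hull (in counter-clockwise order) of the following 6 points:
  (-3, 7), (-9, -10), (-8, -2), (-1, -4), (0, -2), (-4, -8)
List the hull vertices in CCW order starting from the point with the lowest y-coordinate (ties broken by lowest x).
Hull (CCW) = [(-9, -10), (-4, -8), (-1, -4), (0, -2), (-3, 7), (-8, -2)]

Graham scan procedure:
  1. Find the pivot p₀ = point with lowest y (tie → lowest x): (-9, -10).
  2. Sort the remaining points by polar angle around p₀.
  3. Walk through sorted points, maintaining a stack; pop the top while the last three entries make a non-left turn (cross product ≤ 0).
  4. Final stack is the convex hull in CCW order: (-9, -10), (-4, -8), (-1, -4), (0, -2), (-3, 7), (-8, -2).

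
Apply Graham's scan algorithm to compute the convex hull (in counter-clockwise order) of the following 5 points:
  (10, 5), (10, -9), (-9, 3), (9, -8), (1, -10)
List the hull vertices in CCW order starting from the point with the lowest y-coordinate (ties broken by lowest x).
Hull (CCW) = [(1, -10), (10, -9), (10, 5), (-9, 3)]

Graham scan procedure:
  1. Find the pivot p₀ = point with lowest y (tie → lowest x): (1, -10).
  2. Sort the remaining points by polar angle around p₀.
  3. Walk through sorted points, maintaining a stack; pop the top while the last three entries make a non-left turn (cross product ≤ 0).
  4. Final stack is the convex hull in CCW order: (1, -10), (10, -9), (10, 5), (-9, 3).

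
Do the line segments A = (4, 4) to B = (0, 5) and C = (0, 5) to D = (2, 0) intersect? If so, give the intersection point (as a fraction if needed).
Yes; intersection at (0, 5) (t = 1 on AB, s = 0 on CD)

Parametrize AB as A + t(B − A) = (4 + -4 t, 4 + 1 t) and CD as C + s(D − C) = (0 + 2 s, 5 + -5 s). Solve the linear system for (t, s). Determinant = -18 ≠ 0, so a unique intersection of the containing lines exists. Solution: t = 1, s = 0 — both in [0, 1], so the segments cross. Intersection point: (0, 5).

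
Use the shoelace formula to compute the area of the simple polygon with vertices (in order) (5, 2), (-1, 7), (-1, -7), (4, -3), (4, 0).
Area = 51

Shoelace formula: Area = (1/2) |Σ_i (x_i · y_{i+1} − x_{i+1} · y_i)| (indices mod n). Compute each cross term:
  (5)(7) − (-1)(2) = 37
  (-1)(-7) − (-1)(7) = 14
  (-1)(-3) − (4)(-7) = 31
  (4)(0) − (4)(-3) = 12
  (4)(2) − (5)(0) = 8
Sum = 102, so (signed) Area = 102/2 = 51, |Area| = 51.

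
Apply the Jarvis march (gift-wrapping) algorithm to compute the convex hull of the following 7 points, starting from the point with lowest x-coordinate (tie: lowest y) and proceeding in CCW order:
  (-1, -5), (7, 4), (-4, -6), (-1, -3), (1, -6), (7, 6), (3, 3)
Hull (CCW) = [(-4, -6), (1, -6), (7, 4), (7, 6), (3, 3)]

Jarvis march: at each step, from the current hull vertex p, select the next vertex q as the point such that every other point lies strictly to the left of (or on) the directed line p → q. (Equivalently: for every other point r, the cross product (q − p) × (r − p) ≥ 0.)
Starting point (lowest x, tie lowest y): (-4, -6). Wrap until returning to start. Resulting hull: (-4, -6), (1, -6), (7, 4), (7, 6), (3, 3).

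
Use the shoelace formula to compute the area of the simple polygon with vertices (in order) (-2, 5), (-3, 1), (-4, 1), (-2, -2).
Area = 5

Shoelace formula: Area = (1/2) |Σ_i (x_i · y_{i+1} − x_{i+1} · y_i)| (indices mod n). Compute each cross term:
  (-2)(1) − (-3)(5) = 13
  (-3)(1) − (-4)(1) = 1
  (-4)(-2) − (-2)(1) = 10
  (-2)(5) − (-2)(-2) = -14
Sum = 10, so (signed) Area = 10/2 = 5, |Area| = 5.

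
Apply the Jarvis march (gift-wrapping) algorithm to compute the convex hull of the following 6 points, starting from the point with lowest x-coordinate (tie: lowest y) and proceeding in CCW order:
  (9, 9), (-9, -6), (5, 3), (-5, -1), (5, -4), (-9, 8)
Hull (CCW) = [(-9, -6), (5, -4), (9, 9), (-9, 8)]

Jarvis march: at each step, from the current hull vertex p, select the next vertex q as the point such that every other point lies strictly to the left of (or on) the directed line p → q. (Equivalently: for every other point r, the cross product (q − p) × (r − p) ≥ 0.)
Starting point (lowest x, tie lowest y): (-9, -6). Wrap until returning to start. Resulting hull: (-9, -6), (5, -4), (9, 9), (-9, 8).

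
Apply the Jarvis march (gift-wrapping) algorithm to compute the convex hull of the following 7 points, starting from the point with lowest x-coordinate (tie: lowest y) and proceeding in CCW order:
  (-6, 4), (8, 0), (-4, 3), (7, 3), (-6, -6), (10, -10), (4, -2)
Hull (CCW) = [(-6, -6), (10, -10), (8, 0), (7, 3), (-6, 4)]

Jarvis march: at each step, from the current hull vertex p, select the next vertex q as the point such that every other point lies strictly to the left of (or on) the directed line p → q. (Equivalently: for every other point r, the cross product (q − p) × (r − p) ≥ 0.)
Starting point (lowest x, tie lowest y): (-6, -6). Wrap until returning to start. Resulting hull: (-6, -6), (10, -10), (8, 0), (7, 3), (-6, 4).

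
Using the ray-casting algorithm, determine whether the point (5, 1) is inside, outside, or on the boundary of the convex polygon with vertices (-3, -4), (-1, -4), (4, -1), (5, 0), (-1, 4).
The point (5, 1) lies strictly outside the polygon

Cast a horizontal ray to the right from the query point and count how many polygon edges it crosses (each edge strictly once or zero times, handled with the usual half-open convention). 
Parity of crossings → even ⇒ outside.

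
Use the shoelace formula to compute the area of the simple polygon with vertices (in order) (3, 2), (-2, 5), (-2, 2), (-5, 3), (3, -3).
Area = 25

Shoelace formula: Area = (1/2) |Σ_i (x_i · y_{i+1} − x_{i+1} · y_i)| (indices mod n). Compute each cross term:
  (3)(5) − (-2)(2) = 19
  (-2)(2) − (-2)(5) = 6
  (-2)(3) − (-5)(2) = 4
  (-5)(-3) − (3)(3) = 6
  (3)(2) − (3)(-3) = 15
Sum = 50, so (signed) Area = 50/2 = 25, |Area| = 25.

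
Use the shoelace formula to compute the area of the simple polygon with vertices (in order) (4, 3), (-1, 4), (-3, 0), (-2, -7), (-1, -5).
Area = 36

Shoelace formula: Area = (1/2) |Σ_i (x_i · y_{i+1} − x_{i+1} · y_i)| (indices mod n). Compute each cross term:
  (4)(4) − (-1)(3) = 19
  (-1)(0) − (-3)(4) = 12
  (-3)(-7) − (-2)(0) = 21
  (-2)(-5) − (-1)(-7) = 3
  (-1)(3) − (4)(-5) = 17
Sum = 72, so (signed) Area = 72/2 = 36, |Area| = 36.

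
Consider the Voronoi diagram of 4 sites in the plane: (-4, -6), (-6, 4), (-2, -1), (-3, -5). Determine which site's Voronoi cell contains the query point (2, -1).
Nearest site = (-2, -1)

The Voronoi cell of site s contains exactly those query points closer to s than to any other site. Compute squared distances from q = (2, -1) to each site:
  (-2 − 2)² + (-1 − -1)² = 16
  (-3 − 2)² + (-5 − -1)² = 41
  (-4 − 2)² + (-6 − -1)² = 61
  (-6 − 2)² + (4 − -1)² = 89
Minimum is attained by (-2, -1), so q lies in its Voronoi cell.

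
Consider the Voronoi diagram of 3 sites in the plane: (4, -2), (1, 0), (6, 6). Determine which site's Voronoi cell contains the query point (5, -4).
Nearest site = (4, -2)

The Voronoi cell of site s contains exactly those query points closer to s than to any other site. Compute squared distances from q = (5, -4) to each site:
  (4 − 5)² + (-2 − -4)² = 5
  (1 − 5)² + (0 − -4)² = 32
  (6 − 5)² + (6 − -4)² = 101
Minimum is attained by (4, -2), so q lies in its Voronoi cell.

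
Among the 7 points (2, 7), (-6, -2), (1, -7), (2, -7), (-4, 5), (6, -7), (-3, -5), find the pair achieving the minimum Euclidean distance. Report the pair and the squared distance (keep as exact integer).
Pair = ((1, -7), (2, -7)); squared distance = 1

Compute all C(7, 2) = 21 pairwise squared distances (x_i − x_j)² + (y_i − y_j)². The minimum is 1, attained by the pair ((1, -7), (2, -7)).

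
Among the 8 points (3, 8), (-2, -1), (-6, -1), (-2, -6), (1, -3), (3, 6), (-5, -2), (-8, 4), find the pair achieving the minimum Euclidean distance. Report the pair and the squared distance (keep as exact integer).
Pair = ((-6, -1), (-5, -2)); squared distance = 2

Compute all C(8, 2) = 28 pairwise squared distances (x_i − x_j)² + (y_i − y_j)². The minimum is 2, attained by the pair ((-6, -1), (-5, -2)).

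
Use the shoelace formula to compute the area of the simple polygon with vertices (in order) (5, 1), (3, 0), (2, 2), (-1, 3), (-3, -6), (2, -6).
Area = 44

Shoelace formula: Area = (1/2) |Σ_i (x_i · y_{i+1} − x_{i+1} · y_i)| (indices mod n). Compute each cross term:
  (5)(0) − (3)(1) = -3
  (3)(2) − (2)(0) = 6
  (2)(3) − (-1)(2) = 8
  (-1)(-6) − (-3)(3) = 15
  (-3)(-6) − (2)(-6) = 30
  (2)(1) − (5)(-6) = 32
Sum = 88, so (signed) Area = 88/2 = 44, |Area| = 44.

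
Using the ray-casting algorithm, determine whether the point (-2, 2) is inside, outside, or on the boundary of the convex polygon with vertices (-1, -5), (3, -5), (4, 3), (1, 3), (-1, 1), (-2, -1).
The point (-2, 2) lies strictly outside the polygon

Cast a horizontal ray to the right from the query point and count how many polygon edges it crosses (each edge strictly once or zero times, handled with the usual half-open convention). 
Parity of crossings → even ⇒ outside.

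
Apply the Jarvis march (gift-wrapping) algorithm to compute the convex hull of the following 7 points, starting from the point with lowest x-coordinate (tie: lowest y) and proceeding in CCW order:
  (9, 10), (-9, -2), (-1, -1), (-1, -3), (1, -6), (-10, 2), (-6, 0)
Hull (CCW) = [(-10, 2), (-9, -2), (1, -6), (9, 10)]

Jarvis march: at each step, from the current hull vertex p, select the next vertex q as the point such that every other point lies strictly to the left of (or on) the directed line p → q. (Equivalently: for every other point r, the cross product (q − p) × (r − p) ≥ 0.)
Starting point (lowest x, tie lowest y): (-10, 2). Wrap until returning to start. Resulting hull: (-10, 2), (-9, -2), (1, -6), (9, 10).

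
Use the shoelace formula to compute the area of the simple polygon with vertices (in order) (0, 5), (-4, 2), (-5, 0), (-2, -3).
Area = 35/2

Shoelace formula: Area = (1/2) |Σ_i (x_i · y_{i+1} − x_{i+1} · y_i)| (indices mod n). Compute each cross term:
  (0)(2) − (-4)(5) = 20
  (-4)(0) − (-5)(2) = 10
  (-5)(-3) − (-2)(0) = 15
  (-2)(5) − (0)(-3) = -10
Sum = 35, so (signed) Area = 35/2 = 35/2, |Area| = 35/2.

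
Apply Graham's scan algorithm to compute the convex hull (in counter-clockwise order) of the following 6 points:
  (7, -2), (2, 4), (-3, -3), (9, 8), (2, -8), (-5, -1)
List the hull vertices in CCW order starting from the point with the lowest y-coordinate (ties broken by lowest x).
Hull (CCW) = [(2, -8), (7, -2), (9, 8), (2, 4), (-5, -1)]

Graham scan procedure:
  1. Find the pivot p₀ = point with lowest y (tie → lowest x): (2, -8).
  2. Sort the remaining points by polar angle around p₀.
  3. Walk through sorted points, maintaining a stack; pop the top while the last three entries make a non-left turn (cross product ≤ 0).
  4. Final stack is the convex hull in CCW order: (2, -8), (7, -2), (9, 8), (2, 4), (-5, -1).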